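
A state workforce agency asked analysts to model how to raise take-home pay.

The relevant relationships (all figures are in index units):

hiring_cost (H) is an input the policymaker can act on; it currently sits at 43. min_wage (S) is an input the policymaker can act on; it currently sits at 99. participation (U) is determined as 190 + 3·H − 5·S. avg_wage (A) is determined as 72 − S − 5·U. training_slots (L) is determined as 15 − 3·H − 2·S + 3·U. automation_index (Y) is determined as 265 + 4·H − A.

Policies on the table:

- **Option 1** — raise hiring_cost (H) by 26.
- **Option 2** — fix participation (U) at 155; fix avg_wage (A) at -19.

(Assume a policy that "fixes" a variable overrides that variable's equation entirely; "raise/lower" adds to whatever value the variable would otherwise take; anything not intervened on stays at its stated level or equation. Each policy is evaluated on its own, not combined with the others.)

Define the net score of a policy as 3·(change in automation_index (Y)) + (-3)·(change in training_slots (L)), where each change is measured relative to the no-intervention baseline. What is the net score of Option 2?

Baseline:
  H = 43
  S = 99
  U = 190 + 3·43 − 5·99 = -176
  A = 72 − 99 − 5·(-176) = 853
  L = 15 − 3·43 − 2·99 + 3·(-176) = -840
  Y = 265 + 4·43 − 853 = -416
Option 2 (U := 155, A := -19):
  H = 43
  S = 99
  U = 155
  A = -19
  L = 15 − 3·43 − 2·99 + 3·155 = 153
  Y = 265 + 4·43 − (-19) = 456
ΔY = 456 − (-416) = 872; ΔL = 153 − (-840) = 993
Score = 3·872 + (-3)·993 = -363

-363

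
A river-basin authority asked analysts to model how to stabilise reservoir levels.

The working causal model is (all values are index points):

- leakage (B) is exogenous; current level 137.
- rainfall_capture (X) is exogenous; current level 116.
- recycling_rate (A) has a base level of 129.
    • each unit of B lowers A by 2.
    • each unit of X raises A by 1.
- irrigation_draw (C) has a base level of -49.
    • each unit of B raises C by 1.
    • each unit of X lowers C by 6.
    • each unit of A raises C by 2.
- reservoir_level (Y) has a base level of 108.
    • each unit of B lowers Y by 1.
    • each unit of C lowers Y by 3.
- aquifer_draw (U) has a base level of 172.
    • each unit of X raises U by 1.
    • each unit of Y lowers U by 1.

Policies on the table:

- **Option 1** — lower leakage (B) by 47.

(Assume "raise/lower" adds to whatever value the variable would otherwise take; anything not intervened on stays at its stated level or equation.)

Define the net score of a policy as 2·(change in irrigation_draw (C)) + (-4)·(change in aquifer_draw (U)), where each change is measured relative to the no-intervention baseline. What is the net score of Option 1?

-1222

Baseline:
  B = 137
  X = 116
  A = 129 − 2·137 + 116 = -29
  C = -49 + 137 − 6·116 + 2·(-29) = -666
  Y = 108 − 137 − 3·(-666) = 1969
  U = 172 + 116 − 1969 = -1681
Option 1 (B − 47):
  B = 137 − 47 = 90
  X = 116
  A = 129 − 2·90 + 116 = 65
  C = -49 + 90 − 6·116 + 2·65 = -525
  Y = 108 − 90 − 3·(-525) = 1593
  U = 172 + 116 − 1593 = -1305
ΔC = -525 − (-666) = 141; ΔU = -1305 − (-1681) = 376
Score = 2·141 + (-4)·376 = -1222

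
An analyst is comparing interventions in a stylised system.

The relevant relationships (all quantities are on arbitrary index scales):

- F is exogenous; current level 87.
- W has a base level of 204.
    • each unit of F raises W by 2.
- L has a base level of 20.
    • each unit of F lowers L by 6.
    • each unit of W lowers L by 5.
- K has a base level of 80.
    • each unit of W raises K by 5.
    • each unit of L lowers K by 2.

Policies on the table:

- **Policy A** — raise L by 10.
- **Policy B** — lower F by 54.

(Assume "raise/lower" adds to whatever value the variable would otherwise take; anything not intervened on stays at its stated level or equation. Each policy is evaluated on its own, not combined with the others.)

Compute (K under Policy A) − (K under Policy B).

2248

Policy A (L + 10):
  F = 87
  W = 204 + 2·87 = 378
  L = 20 − 6·87 − 5·378 (+10 from intervention) = -2382
  K = 80 + 5·378 − 2·(-2382) = 6734
Policy B (F − 54):
  F = 87 − 54 = 33
  W = 204 + 2·33 = 270
  L = 20 − 6·33 − 5·270 = -1528
  K = 80 + 5·270 − 2·(-1528) = 4486
K: 6734 − 4486 = 2248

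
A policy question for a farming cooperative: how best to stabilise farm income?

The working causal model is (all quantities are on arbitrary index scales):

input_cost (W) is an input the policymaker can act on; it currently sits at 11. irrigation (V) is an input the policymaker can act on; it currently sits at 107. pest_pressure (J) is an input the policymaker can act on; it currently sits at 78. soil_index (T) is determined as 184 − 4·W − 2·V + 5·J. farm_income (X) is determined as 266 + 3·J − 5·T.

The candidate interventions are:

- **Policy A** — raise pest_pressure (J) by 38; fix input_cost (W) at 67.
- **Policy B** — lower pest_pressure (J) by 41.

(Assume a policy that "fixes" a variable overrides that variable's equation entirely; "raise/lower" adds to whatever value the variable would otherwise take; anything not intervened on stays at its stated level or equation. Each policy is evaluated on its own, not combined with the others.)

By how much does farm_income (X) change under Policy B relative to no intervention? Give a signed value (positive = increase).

Baseline:
  W = 11
  V = 107
  J = 78
  T = 184 − 4·11 − 2·107 + 5·78 = 316
  X = 266 + 3·78 − 5·316 = -1080
Policy B (J − 41):
  W = 11
  V = 107
  J = 78 − 41 = 37
  T = 184 − 4·11 − 2·107 + 5·37 = 111
  X = 266 + 3·37 − 5·111 = -178
Change in X: -178 − (-1080) = 902

902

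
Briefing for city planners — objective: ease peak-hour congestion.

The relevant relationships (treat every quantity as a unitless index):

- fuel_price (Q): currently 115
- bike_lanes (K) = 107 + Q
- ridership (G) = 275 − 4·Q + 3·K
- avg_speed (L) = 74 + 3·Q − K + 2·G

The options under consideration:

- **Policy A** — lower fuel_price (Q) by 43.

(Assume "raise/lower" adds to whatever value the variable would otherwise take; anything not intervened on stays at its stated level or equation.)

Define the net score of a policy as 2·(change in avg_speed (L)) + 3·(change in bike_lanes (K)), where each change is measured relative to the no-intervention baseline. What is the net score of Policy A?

-129

Baseline:
  Q = 115
  K = 107 + 115 = 222
  G = 275 − 4·115 + 3·222 = 481
  L = 74 + 3·115 − 222 + 2·481 = 1159
Policy A (Q − 43):
  Q = 115 − 43 = 72
  K = 107 + 72 = 179
  G = 275 − 4·72 + 3·179 = 524
  L = 74 + 3·72 − 179 + 2·524 = 1159
ΔL = 1159 − 1159 = 0; ΔK = 179 − 222 = -43
Score = 2·0 + 3·(-43) = -129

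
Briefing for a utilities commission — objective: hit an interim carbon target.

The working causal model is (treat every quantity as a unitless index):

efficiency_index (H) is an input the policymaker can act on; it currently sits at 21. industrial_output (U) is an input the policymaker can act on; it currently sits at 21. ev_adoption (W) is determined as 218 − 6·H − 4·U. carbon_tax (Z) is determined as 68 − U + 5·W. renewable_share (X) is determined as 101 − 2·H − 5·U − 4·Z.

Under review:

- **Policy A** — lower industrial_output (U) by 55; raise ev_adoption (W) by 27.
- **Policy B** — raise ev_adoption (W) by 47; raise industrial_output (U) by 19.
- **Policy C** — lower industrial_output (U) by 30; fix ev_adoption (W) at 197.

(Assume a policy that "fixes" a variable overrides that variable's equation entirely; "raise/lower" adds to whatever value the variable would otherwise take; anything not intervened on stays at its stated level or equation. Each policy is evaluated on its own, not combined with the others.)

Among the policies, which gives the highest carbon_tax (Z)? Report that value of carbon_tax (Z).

1377

Policy A (U − 55, W + 27):
  H = 21
  U = 21 − 55 = -34
  W = 218 − 6·21 − 4·(-34) (+27 from intervention) = 255
  Z = 68 − (-34) + 5·255 = 1377
Policy B (W + 47, U + 19):
  H = 21
  U = 21 + 19 = 40
  W = 218 − 6·21 − 4·40 (+47 from intervention) = -21
  Z = 68 − 40 + 5·(-21) = -77
Policy C (U − 30, W := 197):
  H = 21
  U = 21 − 30 = -9
  W = 197
  Z = 68 − (-9) + 5·197 = 1062
Comparing — Policy A: Z=1377, Policy B: Z=-77, Policy C: Z=1062. Highest is 1377 (Policy A).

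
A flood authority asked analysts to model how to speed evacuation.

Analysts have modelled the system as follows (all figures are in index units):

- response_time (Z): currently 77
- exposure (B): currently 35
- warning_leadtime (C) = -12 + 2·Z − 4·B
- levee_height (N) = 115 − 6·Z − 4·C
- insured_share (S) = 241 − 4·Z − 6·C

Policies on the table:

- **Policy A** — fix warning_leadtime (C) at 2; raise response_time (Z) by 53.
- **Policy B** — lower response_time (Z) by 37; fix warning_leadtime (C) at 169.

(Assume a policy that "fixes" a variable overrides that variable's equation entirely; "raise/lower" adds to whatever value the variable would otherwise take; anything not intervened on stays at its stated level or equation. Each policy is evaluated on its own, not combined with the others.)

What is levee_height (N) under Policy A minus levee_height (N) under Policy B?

Policy A (C := 2, Z + 53):
  Z = 77 + 53 = 130
  B = 35
  C = 2
  N = 115 − 6·130 − 4·2 = -673
Policy B (Z − 37, C := 169):
  Z = 77 − 37 = 40
  B = 35
  C = 169
  N = 115 − 6·40 − 4·169 = -801
N: -673 − (-801) = 128

128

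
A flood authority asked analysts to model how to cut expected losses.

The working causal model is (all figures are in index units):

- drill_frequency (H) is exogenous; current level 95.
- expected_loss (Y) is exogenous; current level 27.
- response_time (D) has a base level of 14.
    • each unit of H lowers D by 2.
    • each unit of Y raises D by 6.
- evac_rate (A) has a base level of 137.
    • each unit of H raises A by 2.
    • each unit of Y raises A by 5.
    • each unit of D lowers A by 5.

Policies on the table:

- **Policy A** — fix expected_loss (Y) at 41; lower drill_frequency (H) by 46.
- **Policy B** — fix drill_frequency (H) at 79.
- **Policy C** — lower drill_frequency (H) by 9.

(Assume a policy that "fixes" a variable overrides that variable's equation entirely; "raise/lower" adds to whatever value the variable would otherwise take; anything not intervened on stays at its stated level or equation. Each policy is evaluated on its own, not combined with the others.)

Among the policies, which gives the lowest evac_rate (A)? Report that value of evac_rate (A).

-370

Policy A (Y := 41, H − 46):
  H = 95 − 46 = 49
  Y = 41
  D = 14 − 2·49 + 6·41 = 162
  A = 137 + 2·49 + 5·41 − 5·162 = -370
Policy B (H := 79):
  H = 79
  Y = 27
  D = 14 − 2·79 + 6·27 = 18
  A = 137 + 2·79 + 5·27 − 5·18 = 340
Policy C (H − 9):
  H = 95 − 9 = 86
  Y = 27
  D = 14 − 2·86 + 6·27 = 4
  A = 137 + 2·86 + 5·27 − 5·4 = 424
Comparing — Policy A: A=-370, Policy B: A=340, Policy C: A=424. Lowest is -370 (Policy A).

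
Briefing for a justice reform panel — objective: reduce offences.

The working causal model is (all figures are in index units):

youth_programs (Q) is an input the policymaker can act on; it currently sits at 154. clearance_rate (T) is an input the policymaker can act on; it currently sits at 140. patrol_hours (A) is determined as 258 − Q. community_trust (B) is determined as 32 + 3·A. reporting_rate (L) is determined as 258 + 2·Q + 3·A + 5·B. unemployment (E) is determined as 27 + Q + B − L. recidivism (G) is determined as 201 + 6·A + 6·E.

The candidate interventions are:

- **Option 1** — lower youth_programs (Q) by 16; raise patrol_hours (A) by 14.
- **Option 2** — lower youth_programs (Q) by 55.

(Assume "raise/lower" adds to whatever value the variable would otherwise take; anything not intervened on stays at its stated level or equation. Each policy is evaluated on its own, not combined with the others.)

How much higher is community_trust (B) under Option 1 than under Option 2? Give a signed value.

Option 1 (Q − 16, A + 14):
  Q = 154 − 16 = 138
  A = 258 − 138 (+14 from intervention) = 134
  B = 32 + 3·134 = 434
Option 2 (Q − 55):
  Q = 154 − 55 = 99
  A = 258 − 99 = 159
  B = 32 + 3·159 = 509
B: 434 − 509 = -75

-75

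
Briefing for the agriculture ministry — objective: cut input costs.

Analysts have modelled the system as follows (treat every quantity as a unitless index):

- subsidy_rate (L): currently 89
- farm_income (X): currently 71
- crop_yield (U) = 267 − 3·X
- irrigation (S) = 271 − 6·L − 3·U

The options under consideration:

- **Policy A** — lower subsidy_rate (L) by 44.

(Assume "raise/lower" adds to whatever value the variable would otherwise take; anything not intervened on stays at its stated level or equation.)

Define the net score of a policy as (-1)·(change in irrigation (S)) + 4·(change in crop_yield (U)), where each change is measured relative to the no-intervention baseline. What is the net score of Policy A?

-264

Baseline:
  L = 89
  X = 71
  U = 267 − 3·71 = 54
  S = 271 − 6·89 − 3·54 = -425
Policy A (L − 44):
  L = 89 − 44 = 45
  X = 71
  U = 267 − 3·71 = 54
  S = 271 − 6·45 − 3·54 = -161
ΔS = -161 − (-425) = 264; ΔU = 54 − 54 = 0
Score = (-1)·264 + 4·0 = -264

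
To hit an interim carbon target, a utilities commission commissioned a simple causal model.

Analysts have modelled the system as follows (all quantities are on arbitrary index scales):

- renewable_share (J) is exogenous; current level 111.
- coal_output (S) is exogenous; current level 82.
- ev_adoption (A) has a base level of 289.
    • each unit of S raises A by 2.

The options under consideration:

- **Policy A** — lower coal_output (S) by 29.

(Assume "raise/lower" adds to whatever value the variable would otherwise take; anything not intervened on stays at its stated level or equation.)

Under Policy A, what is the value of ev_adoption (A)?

395

Policy A (S − 29):
  S = 82 − 29 = 53
  A = 289 + 2·53 = 395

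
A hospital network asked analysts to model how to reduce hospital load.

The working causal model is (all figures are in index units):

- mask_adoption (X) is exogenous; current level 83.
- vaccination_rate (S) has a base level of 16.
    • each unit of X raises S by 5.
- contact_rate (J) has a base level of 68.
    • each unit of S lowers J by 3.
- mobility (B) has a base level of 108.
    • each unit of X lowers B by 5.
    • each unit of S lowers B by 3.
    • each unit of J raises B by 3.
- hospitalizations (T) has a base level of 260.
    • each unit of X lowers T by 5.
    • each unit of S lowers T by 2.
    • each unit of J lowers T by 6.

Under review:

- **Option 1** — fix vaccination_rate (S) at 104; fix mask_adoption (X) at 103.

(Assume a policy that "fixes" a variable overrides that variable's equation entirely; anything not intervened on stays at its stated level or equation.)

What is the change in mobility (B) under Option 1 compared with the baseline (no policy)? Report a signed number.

Baseline:
  X = 83
  S = 16 + 5·83 = 431
  J = 68 − 3·431 = -1225
  B = 108 − 5·83 − 3·431 + 3·(-1225) = -5275
Option 1 (S := 104, X := 103):
  X = 103
  S = 104
  J = 68 − 3·104 = -244
  B = 108 − 5·103 − 3·104 + 3·(-244) = -1451
Change in B: -1451 − (-5275) = 3824

3824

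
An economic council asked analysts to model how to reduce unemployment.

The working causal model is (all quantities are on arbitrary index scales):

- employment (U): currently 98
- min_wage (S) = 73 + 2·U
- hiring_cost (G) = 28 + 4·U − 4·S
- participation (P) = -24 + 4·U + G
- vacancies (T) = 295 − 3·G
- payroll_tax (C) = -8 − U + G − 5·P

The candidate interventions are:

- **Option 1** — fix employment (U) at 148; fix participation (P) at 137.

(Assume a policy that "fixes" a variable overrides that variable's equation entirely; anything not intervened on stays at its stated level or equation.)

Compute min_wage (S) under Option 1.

369

Option 1 (U := 148, P := 137):
  U = 148
  S = 73 + 2·148 = 369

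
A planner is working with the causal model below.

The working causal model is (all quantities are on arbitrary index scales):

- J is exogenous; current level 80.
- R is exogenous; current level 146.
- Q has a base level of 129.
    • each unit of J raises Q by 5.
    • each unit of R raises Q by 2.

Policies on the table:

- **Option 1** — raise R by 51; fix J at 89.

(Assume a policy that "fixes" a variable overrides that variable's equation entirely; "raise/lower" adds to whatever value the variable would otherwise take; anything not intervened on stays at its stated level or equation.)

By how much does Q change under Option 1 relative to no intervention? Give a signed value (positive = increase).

147

Baseline:
  J = 80
  R = 146
  Q = 129 + 5·80 + 2·146 = 821
Option 1 (R + 51, J := 89):
  J = 89
  R = 146 + 51 = 197
  Q = 129 + 5·89 + 2·197 = 968
Change in Q: 968 − 821 = 147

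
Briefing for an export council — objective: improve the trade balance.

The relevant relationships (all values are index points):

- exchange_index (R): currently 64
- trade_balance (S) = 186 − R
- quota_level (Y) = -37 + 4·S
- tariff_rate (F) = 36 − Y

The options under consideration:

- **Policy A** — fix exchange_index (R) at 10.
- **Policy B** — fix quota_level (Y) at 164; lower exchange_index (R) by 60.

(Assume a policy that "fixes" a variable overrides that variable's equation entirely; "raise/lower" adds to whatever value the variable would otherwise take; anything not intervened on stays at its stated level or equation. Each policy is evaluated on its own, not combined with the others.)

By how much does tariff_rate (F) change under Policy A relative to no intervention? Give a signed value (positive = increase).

Baseline:
  R = 64
  S = 186 − 64 = 122
  Y = -37 + 4·122 = 451
  F = 36 − 451 = -415
Policy A (R := 10):
  R = 10
  S = 186 − 10 = 176
  Y = -37 + 4·176 = 667
  F = 36 − 667 = -631
Change in F: -631 − (-415) = -216

-216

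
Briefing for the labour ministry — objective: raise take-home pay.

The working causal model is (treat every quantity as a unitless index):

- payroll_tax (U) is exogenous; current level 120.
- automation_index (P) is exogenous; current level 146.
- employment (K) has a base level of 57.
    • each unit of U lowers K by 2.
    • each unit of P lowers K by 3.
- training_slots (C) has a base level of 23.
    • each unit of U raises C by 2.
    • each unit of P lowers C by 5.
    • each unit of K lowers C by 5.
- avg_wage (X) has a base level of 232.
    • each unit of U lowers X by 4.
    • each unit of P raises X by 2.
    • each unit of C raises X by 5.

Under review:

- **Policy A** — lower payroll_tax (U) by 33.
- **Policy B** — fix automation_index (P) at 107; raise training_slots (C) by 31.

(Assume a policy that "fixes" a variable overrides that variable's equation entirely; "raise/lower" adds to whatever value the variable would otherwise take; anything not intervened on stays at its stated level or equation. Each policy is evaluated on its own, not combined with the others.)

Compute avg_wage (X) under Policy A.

11386

Policy A (U − 33):
  U = 120 − 33 = 87
  P = 146
  K = 57 − 2·87 − 3·146 = -555
  C = 23 + 2·87 − 5·146 − 5·(-555) = 2242
  X = 232 − 4·87 + 2·146 + 5·2242 = 11386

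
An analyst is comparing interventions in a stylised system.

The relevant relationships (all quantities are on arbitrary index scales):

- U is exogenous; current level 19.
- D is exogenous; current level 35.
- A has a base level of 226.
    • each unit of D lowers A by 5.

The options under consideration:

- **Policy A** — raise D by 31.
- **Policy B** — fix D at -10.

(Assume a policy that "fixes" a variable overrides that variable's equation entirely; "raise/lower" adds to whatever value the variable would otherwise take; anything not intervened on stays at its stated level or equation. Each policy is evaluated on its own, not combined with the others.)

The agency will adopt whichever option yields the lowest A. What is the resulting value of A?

Policy A (D + 31):
  D = 35 + 31 = 66
  A = 226 − 5·66 = -104
Policy B (D := -10):
  D = -10
  A = 226 − 5·(-10) = 276
Comparing — Policy A: A=-104, Policy B: A=276. Lowest is -104 (Policy A).

-104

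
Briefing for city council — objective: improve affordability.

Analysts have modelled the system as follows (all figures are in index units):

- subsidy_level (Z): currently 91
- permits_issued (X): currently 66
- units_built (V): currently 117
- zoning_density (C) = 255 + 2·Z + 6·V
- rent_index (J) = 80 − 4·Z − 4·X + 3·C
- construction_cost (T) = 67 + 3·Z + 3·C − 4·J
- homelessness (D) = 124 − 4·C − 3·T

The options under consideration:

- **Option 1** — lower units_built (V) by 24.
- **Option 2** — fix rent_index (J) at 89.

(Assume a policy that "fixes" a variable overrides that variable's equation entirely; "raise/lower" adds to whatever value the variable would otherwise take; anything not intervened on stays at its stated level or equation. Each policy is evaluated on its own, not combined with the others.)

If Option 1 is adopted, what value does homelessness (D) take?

Option 1 (V − 24):
  Z = 91
  X = 66
  V = 117 − 24 = 93
  C = 255 + 2·91 + 6·93 = 995
  J = 80 − 4·91 − 4·66 + 3·995 = 2437
  T = 67 + 3·91 + 3·995 − 4·2437 = -6423
  D = 124 − 4·995 − 3·(-6423) = 15413

15413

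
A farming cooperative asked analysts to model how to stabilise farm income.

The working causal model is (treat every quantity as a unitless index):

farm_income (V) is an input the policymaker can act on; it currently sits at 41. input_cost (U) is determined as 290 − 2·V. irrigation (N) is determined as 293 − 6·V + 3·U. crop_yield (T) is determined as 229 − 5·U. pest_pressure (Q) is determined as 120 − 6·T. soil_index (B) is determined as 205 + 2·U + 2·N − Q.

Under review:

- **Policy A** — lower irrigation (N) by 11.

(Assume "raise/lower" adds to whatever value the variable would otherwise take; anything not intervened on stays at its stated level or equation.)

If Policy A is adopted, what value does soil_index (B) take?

-3045

Policy A (N − 11):
  V = 41
  U = 290 − 2·41 = 208
  N = 293 − 6·41 + 3·208 (−11 from intervention) = 660
  T = 229 − 5·208 = -811
  Q = 120 − 6·(-811) = 4986
  B = 205 + 2·208 + 2·660 − 4986 = -3045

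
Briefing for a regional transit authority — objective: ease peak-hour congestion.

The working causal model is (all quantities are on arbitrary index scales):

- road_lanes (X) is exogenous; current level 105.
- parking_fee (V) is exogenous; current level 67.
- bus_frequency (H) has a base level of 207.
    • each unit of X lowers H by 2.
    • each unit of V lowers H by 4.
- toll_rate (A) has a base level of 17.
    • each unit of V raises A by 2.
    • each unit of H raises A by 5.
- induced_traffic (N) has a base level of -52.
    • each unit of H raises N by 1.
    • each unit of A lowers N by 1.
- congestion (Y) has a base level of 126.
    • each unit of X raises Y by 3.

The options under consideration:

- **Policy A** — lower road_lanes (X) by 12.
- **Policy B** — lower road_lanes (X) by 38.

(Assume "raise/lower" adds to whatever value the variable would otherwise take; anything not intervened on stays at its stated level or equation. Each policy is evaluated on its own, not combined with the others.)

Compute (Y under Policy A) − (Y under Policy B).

78

Policy A (X − 12):
  X = 105 − 12 = 93
  Y = 126 + 3·93 = 405
Policy B (X − 38):
  X = 105 − 38 = 67
  Y = 126 + 3·67 = 327
Y: 405 − 327 = 78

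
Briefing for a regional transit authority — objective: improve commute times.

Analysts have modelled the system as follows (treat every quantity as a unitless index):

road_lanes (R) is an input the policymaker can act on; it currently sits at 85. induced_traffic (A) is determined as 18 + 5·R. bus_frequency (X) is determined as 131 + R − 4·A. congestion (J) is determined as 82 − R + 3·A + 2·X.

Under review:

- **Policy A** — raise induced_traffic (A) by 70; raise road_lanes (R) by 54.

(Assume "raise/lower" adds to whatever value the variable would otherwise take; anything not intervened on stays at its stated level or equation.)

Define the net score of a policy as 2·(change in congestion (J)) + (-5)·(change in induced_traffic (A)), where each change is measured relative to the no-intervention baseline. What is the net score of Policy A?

Baseline:
  R = 85
  A = 18 + 5·85 = 443
  X = 131 + 85 − 4·443 = -1556
  J = 82 − 85 + 3·443 + 2·(-1556) = -1786
Policy A (A + 70, R + 54):
  R = 85 + 54 = 139
  A = 18 + 5·139 (+70 from intervention) = 783
  X = 131 + 139 − 4·783 = -2862
  J = 82 − 139 + 3·783 + 2·(-2862) = -3432
ΔJ = -3432 − (-1786) = -1646; ΔA = 783 − 443 = 340
Score = 2·(-1646) + (-5)·340 = -4992

-4992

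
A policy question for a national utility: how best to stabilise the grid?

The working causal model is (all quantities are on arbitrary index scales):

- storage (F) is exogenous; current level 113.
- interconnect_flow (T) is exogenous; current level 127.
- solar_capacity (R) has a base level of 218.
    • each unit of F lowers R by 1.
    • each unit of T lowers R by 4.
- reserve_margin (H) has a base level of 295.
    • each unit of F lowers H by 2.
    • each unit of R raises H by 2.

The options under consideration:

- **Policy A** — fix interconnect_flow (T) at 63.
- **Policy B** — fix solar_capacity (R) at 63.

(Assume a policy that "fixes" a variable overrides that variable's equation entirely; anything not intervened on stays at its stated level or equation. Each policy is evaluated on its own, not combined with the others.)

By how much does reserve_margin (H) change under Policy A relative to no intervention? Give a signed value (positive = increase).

Baseline:
  F = 113
  T = 127
  R = 218 − 113 − 4·127 = -403
  H = 295 − 2·113 + 2·(-403) = -737
Policy A (T := 63):
  F = 113
  T = 63
  R = 218 − 113 − 4·63 = -147
  H = 295 − 2·113 + 2·(-147) = -225
Change in H: -225 − (-737) = 512

512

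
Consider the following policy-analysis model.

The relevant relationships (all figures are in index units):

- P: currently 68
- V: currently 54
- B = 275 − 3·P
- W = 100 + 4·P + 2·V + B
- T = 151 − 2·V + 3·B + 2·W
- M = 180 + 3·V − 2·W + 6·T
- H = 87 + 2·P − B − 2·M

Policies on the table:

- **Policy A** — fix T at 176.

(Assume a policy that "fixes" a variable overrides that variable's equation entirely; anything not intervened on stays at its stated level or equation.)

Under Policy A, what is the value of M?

Policy A (T := 176):
  P = 68
  V = 54
  B = 275 − 3·68 = 71
  W = 100 + 4·68 + 2·54 + 71 = 551
  T = 176
  M = 180 + 3·54 − 2·551 + 6·176 = 296

296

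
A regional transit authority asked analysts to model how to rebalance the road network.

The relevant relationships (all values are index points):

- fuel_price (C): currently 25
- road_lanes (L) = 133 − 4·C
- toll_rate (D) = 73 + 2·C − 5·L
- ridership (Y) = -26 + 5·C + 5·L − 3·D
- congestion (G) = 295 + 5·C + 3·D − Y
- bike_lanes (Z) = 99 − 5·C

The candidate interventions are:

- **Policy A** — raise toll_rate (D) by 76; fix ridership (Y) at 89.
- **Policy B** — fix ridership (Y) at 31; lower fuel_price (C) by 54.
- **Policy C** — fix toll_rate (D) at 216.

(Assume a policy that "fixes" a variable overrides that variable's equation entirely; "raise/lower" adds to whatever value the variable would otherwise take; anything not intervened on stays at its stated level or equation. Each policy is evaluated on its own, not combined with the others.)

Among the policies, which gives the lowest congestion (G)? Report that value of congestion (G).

-3571

Policy A (D + 76, Y := 89):
  C = 25
  L = 133 − 4·25 = 33
  D = 73 + 2·25 − 5·33 (+76 from intervention) = 34
  Y = 89
  G = 295 + 5·25 + 3·34 − 89 = 433
Policy B (Y := 31, C − 54):
  C = 25 − 54 = -29
  L = 133 − 4·(-29) = 249
  D = 73 + 2·(-29) − 5·249 = -1230
  Y = 31
  G = 295 + 5·(-29) + 3·(-1230) − 31 = -3571
Policy C (D := 216):
  C = 25
  L = 133 − 4·25 = 33
  D = 216
  Y = -26 + 5·25 + 5·33 − 3·216 = -384
  G = 295 + 5·25 + 3·216 − (-384) = 1452
Comparing — Policy A: G=433, Policy B: G=-3571, Policy C: G=1452. Lowest is -3571 (Policy B).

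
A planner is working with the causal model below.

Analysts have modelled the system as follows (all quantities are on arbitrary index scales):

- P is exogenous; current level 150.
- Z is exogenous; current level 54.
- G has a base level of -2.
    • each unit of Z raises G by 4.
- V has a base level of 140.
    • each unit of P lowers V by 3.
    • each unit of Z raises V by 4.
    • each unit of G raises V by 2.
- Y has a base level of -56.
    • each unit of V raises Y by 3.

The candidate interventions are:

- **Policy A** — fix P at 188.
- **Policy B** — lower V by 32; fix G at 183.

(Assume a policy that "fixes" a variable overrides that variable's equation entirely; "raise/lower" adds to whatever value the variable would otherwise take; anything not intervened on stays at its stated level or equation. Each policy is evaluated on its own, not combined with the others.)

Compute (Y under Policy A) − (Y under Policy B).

Policy A (P := 188):
  P = 188
  Z = 54
  G = -2 + 4·54 = 214
  V = 140 − 3·188 + 4·54 + 2·214 = 220
  Y = -56 + 3·220 = 604
Policy B (V − 32, G := 183):
  P = 150
  Z = 54
  G = 183
  V = 140 − 3·150 + 4·54 + 2·183 (−32 from intervention) = 240
  Y = -56 + 3·240 = 664
Y: 604 − 664 = -60

-60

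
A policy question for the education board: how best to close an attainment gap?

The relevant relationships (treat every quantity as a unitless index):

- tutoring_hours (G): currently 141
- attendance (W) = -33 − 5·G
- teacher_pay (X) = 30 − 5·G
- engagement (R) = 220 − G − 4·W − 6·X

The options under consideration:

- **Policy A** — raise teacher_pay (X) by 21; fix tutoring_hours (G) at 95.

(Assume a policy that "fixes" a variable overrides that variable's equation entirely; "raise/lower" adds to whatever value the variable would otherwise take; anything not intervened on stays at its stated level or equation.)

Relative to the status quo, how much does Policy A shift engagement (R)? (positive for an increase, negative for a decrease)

Baseline:
  G = 141
  W = -33 − 5·141 = -738
  X = 30 − 5·141 = -675
  R = 220 − 141 − 4·(-738) − 6·(-675) = 7081
Policy A (X + 21, G := 95):
  G = 95
  W = -33 − 5·95 = -508
  X = 30 − 5·95 (+21 from intervention) = -424
  R = 220 − 95 − 4·(-508) − 6·(-424) = 4701
Change in R: 4701 − 7081 = -2380

-2380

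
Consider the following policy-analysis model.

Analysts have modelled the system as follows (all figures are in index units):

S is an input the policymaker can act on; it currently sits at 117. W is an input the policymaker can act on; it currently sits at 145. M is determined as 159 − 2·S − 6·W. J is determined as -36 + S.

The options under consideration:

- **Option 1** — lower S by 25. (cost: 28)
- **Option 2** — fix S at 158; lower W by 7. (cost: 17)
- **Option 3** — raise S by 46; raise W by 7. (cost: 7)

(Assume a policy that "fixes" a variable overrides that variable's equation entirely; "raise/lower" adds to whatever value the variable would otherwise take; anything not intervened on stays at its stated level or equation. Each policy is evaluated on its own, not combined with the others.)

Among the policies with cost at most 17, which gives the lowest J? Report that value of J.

122

Option 2 (S := 158, W − 7):
  S = 158
  J = -36 + 158 = 122
Option 3 (S + 46, W + 7):
  S = 117 + 46 = 163
  J = -36 + 163 = 127
Comparing — Option 2: J=122, Option 3: J=127. Lowest is 122 (Option 2).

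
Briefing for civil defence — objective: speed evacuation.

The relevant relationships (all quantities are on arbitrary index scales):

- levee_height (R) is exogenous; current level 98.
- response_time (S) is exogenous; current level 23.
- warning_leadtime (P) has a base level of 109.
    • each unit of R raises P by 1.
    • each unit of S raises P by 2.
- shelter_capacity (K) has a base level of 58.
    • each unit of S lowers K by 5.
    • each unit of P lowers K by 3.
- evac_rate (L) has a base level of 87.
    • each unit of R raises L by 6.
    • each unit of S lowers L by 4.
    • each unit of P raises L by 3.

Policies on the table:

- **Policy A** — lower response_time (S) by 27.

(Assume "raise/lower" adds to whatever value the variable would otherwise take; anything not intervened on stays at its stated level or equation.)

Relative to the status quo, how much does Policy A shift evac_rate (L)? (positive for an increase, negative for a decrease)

Baseline:
  R = 98
  S = 23
  P = 109 + 98 + 2·23 = 253
  L = 87 + 6·98 − 4·23 + 3·253 = 1342
Policy A (S − 27):
  R = 98
  S = 23 − 27 = -4
  P = 109 + 98 + 2·(-4) = 199
  L = 87 + 6·98 − 4·(-4) + 3·199 = 1288
Change in L: 1288 − 1342 = -54

-54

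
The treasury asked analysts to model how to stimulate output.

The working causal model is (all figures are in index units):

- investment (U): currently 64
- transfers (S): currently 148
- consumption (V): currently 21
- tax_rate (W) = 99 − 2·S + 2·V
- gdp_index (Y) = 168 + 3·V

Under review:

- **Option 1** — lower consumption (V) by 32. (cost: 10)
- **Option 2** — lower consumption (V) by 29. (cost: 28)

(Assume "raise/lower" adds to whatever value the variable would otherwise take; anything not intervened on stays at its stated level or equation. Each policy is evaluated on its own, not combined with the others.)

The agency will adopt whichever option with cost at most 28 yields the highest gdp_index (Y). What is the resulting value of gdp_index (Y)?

144

Option 1 (V − 32):
  V = 21 − 32 = -11
  Y = 168 + 3·(-11) = 135
Option 2 (V − 29):
  V = 21 − 29 = -8
  Y = 168 + 3·(-8) = 144
Comparing — Option 1: Y=135, Option 2: Y=144. Highest is 144 (Option 2).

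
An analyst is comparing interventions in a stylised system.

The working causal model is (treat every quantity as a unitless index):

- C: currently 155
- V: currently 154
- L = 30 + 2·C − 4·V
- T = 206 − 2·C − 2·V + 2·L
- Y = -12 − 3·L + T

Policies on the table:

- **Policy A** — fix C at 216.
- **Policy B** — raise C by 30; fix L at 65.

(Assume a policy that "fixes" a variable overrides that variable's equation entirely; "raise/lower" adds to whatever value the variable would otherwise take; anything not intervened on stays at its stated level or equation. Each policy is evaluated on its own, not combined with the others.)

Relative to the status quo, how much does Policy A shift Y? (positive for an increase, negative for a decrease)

Baseline:
  C = 155
  V = 154
  L = 30 + 2·155 − 4·154 = -276
  T = 206 − 2·155 − 2·154 + 2·(-276) = -964
  Y = -12 − 3·(-276) + (-964) = -148
Policy A (C := 216):
  C = 216
  V = 154
  L = 30 + 2·216 − 4·154 = -154
  T = 206 − 2·216 − 2·154 + 2·(-154) = -842
  Y = -12 − 3·(-154) + (-842) = -392
Change in Y: -392 − (-148) = -244

-244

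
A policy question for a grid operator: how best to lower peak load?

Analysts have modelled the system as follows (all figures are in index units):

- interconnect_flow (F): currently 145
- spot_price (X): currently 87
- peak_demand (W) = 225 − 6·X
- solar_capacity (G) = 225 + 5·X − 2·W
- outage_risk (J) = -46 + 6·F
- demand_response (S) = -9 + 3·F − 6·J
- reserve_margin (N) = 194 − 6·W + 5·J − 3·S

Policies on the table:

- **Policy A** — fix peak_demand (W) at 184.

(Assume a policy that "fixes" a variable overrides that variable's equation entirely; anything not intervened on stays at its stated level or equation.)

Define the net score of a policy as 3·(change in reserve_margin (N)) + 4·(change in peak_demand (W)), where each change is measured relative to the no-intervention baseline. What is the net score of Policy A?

-6734

Baseline:
  F = 145
  X = 87
  W = 225 − 6·87 = -297
  J = -46 + 6·145 = 824
  S = -9 + 3·145 − 6·824 = -4518
  N = 194 − 6·(-297) + 5·824 − 3·(-4518) = 19650
Policy A (W := 184):
  F = 145
  X = 87
  W = 184
  J = -46 + 6·145 = 824
  S = -9 + 3·145 − 6·824 = -4518
  N = 194 − 6·184 + 5·824 − 3·(-4518) = 16764
ΔN = 16764 − 19650 = -2886; ΔW = 184 − (-297) = 481
Score = 3·(-2886) + 4·481 = -6734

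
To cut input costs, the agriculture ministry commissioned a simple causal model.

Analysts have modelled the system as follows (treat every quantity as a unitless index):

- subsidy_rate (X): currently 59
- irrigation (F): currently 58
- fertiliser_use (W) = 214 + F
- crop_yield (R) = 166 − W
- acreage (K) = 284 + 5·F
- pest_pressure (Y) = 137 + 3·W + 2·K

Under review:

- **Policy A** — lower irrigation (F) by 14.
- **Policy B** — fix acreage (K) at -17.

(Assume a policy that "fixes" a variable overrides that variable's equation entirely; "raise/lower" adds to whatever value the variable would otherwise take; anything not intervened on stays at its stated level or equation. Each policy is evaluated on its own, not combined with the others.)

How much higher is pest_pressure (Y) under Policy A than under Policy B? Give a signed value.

1000

Policy A (F − 14):
  F = 58 − 14 = 44
  W = 214 + 44 = 258
  K = 284 + 5·44 = 504
  Y = 137 + 3·258 + 2·504 = 1919
Policy B (K := -17):
  F = 58
  W = 214 + 58 = 272
  K = -17
  Y = 137 + 3·272 + 2·(-17) = 919
Y: 1919 − 919 = 1000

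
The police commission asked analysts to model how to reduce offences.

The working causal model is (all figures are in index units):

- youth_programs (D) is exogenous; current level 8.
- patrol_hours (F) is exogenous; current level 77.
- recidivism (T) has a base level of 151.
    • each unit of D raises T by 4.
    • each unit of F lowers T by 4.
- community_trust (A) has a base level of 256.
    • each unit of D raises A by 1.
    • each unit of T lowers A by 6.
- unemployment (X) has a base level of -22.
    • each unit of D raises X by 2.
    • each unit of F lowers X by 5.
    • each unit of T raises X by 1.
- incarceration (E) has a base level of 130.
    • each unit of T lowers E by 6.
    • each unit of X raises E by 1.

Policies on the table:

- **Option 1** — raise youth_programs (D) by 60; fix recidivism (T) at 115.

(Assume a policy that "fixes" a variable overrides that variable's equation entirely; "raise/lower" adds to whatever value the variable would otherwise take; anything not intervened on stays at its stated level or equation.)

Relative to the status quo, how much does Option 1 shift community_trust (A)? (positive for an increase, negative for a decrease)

-1380

Baseline:
  D = 8
  F = 77
  T = 151 + 4·8 − 4·77 = -125
  A = 256 + 8 − 6·(-125) = 1014
Option 1 (D + 60, T := 115):
  D = 8 + 60 = 68
  F = 77
  T = 115
  A = 256 + 68 − 6·115 = -366
Change in A: -366 − 1014 = -1380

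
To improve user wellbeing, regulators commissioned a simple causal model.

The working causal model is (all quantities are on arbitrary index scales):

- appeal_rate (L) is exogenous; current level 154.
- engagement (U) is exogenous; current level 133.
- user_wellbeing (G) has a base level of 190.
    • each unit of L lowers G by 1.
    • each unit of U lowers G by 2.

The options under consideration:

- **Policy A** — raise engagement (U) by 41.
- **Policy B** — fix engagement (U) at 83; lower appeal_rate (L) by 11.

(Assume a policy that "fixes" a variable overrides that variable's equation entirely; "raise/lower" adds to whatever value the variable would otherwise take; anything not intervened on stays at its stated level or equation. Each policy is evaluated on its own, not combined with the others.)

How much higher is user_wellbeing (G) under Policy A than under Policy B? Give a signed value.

Policy A (U + 41):
  L = 154
  U = 133 + 41 = 174
  G = 190 − 154 − 2·174 = -312
Policy B (U := 83, L − 11):
  L = 154 − 11 = 143
  U = 83
  G = 190 − 143 − 2·83 = -119
G: -312 − (-119) = -193

-193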